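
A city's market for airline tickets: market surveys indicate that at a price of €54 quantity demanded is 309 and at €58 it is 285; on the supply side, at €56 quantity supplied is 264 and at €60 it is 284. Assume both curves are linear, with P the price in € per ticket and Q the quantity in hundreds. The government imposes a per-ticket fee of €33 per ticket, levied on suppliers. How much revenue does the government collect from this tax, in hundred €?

Demand slope: (285 − 309)/(58 − 54) = -6, so Qd = 633 − 6P.
Supply slope: (284 − 264)/(60 − 56) = 5, so Qs = 5P − 16.
Without the tax, 633 − 6P = 5P − 16 gives 11P = 649, so P* = €59 and Q* = 279.
With the tax collected from suppliers, supply shifts: Qs = 5(P − 33) − 16.
Solving gives Q = 189 with consumers paying €74 and suppliers receiving €41 (the €33 wedge).
Revenue = t · Q = 33 · 189 = €6237.

Tax revenue = €6237 hundred.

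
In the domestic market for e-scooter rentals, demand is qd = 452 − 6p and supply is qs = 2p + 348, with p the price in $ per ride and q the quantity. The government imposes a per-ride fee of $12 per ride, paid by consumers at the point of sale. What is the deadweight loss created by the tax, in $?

Before the tax: set 452 − 6p = 2p + 348 → p* = $13, q* = 374.
With the tax collected from consumers, demand (in seller-price terms) shifts: qd = 452 − 6(p + 12).
New equilibrium: consumers pay $16, suppliers receive $4, q = 356. (Wedge: pb − ps = 12.)
Quantity falls by |ΔQ| = |374 − 356| = 18.
DWL = ½ · t · |ΔQ| = ½ · 12 · 18 = $108.

Deadweight loss = $108.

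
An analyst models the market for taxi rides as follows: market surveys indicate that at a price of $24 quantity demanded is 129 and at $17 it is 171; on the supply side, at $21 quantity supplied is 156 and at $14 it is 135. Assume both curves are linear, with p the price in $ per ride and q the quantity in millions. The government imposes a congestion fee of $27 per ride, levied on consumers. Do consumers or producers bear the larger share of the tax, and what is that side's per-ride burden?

Demand slope: (171 − 129)/(17 − 24) = -6, so qd = 273 − 6p.
Supply slope: (135 − 156)/(14 − 21) = 3, so qs = 3p + 93.
Before the tax: set 273 − 6p = 3p + 93 → p* = $20, q* = 153.
With the tax collected from consumers, demand (in seller-price terms) shifts: qd = 273 − 6(p + 27).
New equilibrium: consumers pay $29, producers receive $2, q = 99. (Wedge: pb − ps = 27.)
Per-ride burden: consumers $9, producers $18.
Producers take the larger share because supply is less price-elastic here (demand slope 6 vs supply slope 3).
The less price-elastic side of the market bears the larger share of a per-unit tax.

Producers bear the larger share: $18 per ride.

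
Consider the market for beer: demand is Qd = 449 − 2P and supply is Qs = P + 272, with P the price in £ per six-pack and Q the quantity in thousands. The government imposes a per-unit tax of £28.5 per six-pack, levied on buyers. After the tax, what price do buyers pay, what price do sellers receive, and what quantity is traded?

Buyers pay £68.5; sellers receive £40; quantity = 312.

Before the tax: set 449 − 2P = P + 272 → P* = £59, Q* = 331.
With the tax collected from buyers, demand (in seller-price terms) shifts: Qd = 449 − 2(P + 28.5).
New equilibrium: buyers pay £68.5, sellers receive £40, Q = 312. (Wedge: Pb − Ps = 28.5.)
The less price-elastic side of the market bears the larger share of a per-unit tax.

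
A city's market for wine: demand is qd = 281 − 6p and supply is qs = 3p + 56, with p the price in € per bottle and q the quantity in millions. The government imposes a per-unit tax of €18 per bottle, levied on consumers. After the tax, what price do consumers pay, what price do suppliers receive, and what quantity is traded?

Before the tax: set 281 − 6p = 3p + 56 → p* = €25, q* = 131.
With the tax collected from consumers, demand (in seller-price terms) shifts: qd = 281 − 6(p + 18).
New equilibrium: consumers pay €31, suppliers receive €13, q = 95. (Wedge: pb − ps = 18.)
The less price-elastic side of the market bears the larger share of a per-unit tax.

Consumers pay €31; suppliers receive €13; quantity = 95.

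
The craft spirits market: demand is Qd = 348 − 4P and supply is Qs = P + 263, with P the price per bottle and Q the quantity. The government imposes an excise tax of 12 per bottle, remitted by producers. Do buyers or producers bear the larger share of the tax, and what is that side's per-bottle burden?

Before the tax: set 348 − 4P = P + 263 → P* = 17, Q* = 280.
With the tax collected from producers, supply shifts: Qs = (P − 12) + 263.
New equilibrium: buyers pay 19.4, producers receive 7.4, Q = 270.4. (Wedge: Pb − Ps = 12.)
Per-bottle burden: buyers 2.4, producers 9.6.
Producers take the larger share because supply is less price-elastic here (demand slope 4 vs supply slope 1).
The less price-elastic side of the market bears the larger share of a per-unit tax.

Producers bear the larger share: 9.6 per bottle.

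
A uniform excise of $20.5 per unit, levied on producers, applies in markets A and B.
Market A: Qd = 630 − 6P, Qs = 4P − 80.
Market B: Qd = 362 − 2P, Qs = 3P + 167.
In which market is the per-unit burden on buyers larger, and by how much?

Market A: pre-tax P* = $71, Q* = 204; post-tax Q = 154.8; per-unit burden on buyers = $8.2.
Market B: pre-tax P* = $39, Q* = 284; post-tax Q = 259.4; per-unit burden on buyers = $12.3.
Difference: $8.2 vs $12.3 → market B is larger by $4.1.

Market B, by $4.1.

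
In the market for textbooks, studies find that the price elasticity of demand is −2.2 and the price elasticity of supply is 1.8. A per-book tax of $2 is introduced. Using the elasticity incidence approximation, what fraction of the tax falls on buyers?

Incidence ratio: buyers' share ≈ εs / (εs + |εd|) = 1.8 / (1.8 + 2.2) = 0.45.
Supply is the less elastic side, so buyers bear the smaller share.

Buyers' share ≈ 0.45.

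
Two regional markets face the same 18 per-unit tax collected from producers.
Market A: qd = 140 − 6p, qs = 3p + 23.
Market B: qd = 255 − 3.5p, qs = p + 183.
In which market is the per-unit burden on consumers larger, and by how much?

Market A: pre-tax p* = 13, q* = 62; post-tax q = 26; per-unit burden on consumers = 6.
Market B: pre-tax p* = 16, q* = 199; post-tax q = 185; per-unit burden on consumers = 4.
Difference: 6 vs 4 → market A is larger by 2.

Market A, by 2.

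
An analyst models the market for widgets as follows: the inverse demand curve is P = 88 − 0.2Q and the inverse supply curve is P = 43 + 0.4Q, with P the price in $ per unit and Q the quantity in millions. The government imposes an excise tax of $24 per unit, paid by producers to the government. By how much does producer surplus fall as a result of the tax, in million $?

Producer surplus falls by $880 million.

Inverting to Q(P) form: Qd = 440 − 5P; Qs = 2.5P − 107.5.
Without the tax, 440 − 5P = 2.5P − 107.5 gives 7.5P = 547.5, so P* = $73 and Q* = 75.
With the tax collected from producers, supply shifts: Qs = 2.5(P − 24) − 107.5.
New equilibrium: consumers pay $81, producers receive $57, Q = 35. (Wedge: Pb − Ps = 24.)
ΔPS is the trapezoid between Q = 35 and Q = 75 of height $16: ½ · (75 + 35) · 16 = $880.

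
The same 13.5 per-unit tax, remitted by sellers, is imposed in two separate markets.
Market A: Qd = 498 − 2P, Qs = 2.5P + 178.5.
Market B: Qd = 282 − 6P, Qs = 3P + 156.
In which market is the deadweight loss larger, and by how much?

Market A: pre-tax P* = 71, Q* = 356; post-tax Q = 341; deadweight loss = 101.25.
Market B: pre-tax P* = 14, Q* = 198; post-tax Q = 171; deadweight loss = 182.25.
Difference: 101.25 vs 182.25 → market B is larger by 81.

Market B, by 81.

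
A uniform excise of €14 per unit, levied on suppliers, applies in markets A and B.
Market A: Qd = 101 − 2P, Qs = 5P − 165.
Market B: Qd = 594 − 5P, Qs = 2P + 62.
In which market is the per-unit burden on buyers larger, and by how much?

Market A, by €6.

Market A: pre-tax P* = €38, Q* = 25; post-tax Q = 5; per-unit burden on buyers = €10.
Market B: pre-tax P* = €76, Q* = 214; post-tax Q = 194; per-unit burden on buyers = €4.
Difference: €10 vs €4 → market A is larger by €6.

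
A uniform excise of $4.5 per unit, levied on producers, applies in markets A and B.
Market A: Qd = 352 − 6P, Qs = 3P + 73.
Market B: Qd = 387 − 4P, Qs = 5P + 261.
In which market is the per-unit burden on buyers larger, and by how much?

Market A: pre-tax P* = $31, Q* = 166; post-tax Q = 157; per-unit burden on buyers = $1.5.
Market B: pre-tax P* = $14, Q* = 331; post-tax Q = 321; per-unit burden on buyers = $2.5.
Difference: $1.5 vs $2.5 → market B is larger by $1.

Market B, by $1.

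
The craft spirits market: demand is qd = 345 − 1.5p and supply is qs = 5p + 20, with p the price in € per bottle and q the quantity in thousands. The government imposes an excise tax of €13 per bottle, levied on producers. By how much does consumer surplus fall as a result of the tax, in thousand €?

Without the tax, 345 − 1.5p = 5p + 20 gives 6.5p = 325, so p* = €50 and q* = 270.
With the tax collected from producers, supply shifts: qs = 5(p − 13) + 20.
New equilibrium: consumers pay €60, producers receive €47, q = 255. (Wedge: pb − ps = 13.)
ΔCS is the trapezoid between Q = 255 and Q = 270 of height €10: ½ · (270 + 255) · 10 = €2625.

Consumer surplus falls by €2625 thousand.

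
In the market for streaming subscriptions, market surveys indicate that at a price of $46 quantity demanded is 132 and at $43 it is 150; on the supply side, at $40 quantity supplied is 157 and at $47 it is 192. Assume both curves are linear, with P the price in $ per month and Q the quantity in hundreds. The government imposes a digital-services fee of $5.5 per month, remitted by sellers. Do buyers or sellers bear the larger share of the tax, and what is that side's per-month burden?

Sellers bear the larger share: $3 per month.

Demand slope: (150 − 132)/(43 − 46) = -6, so Qd = 408 − 6P.
Supply slope: (192 − 157)/(47 − 40) = 5, so Qs = 5P − 43.
Before the tax: set 408 − 6P = 5P − 43 → P* = $41, Q* = 162.
With the tax collected from sellers, supply shifts: Qs = 5(P − 5.5) − 43.
New equilibrium: buyers pay $43.5, sellers receive $38, Q = 147. (Wedge: Pb − Ps = 5.5.)
Per-month burden: buyers $2.5, sellers $3.
Sellers take the larger share because supply is less price-elastic here (demand slope 6 vs supply slope 5).
The less price-elastic side of the market bears the larger share of a per-unit tax.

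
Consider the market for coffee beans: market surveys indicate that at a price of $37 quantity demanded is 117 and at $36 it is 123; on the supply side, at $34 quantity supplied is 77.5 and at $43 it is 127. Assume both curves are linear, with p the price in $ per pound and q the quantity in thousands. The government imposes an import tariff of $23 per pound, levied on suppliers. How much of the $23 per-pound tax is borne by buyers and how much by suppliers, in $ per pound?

Buyers bear $11 per pound; suppliers bear $12 per pound.

Demand slope: (123 − 117)/(36 − 37) = -6, so qd = 339 − 6p.
Supply slope: (127 − 77.5)/(43 − 34) = 5.5, so qs = 5.5p − 109.5.
Before the tax: set 339 − 6p = 5.5p − 109.5 → p* = $39, q* = 105.
With the tax collected from suppliers, supply shifts: qs = 5.5(p − 23) − 109.5.
Solving gives q = 39 with buyers paying $50 and suppliers receiving $27 (the $23 wedge).
Burden on buyers: $11; on suppliers: $12. (They sum to $23.)
The less price-elastic side of the market bears the larger share of a per-unit tax.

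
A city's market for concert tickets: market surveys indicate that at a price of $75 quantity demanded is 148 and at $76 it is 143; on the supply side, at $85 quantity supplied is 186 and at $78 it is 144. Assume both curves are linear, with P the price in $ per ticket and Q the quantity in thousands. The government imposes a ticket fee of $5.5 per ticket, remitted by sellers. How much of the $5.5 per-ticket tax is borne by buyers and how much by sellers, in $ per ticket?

Demand slope: (143 − 148)/(76 − 75) = -5, so Qd = 523 − 5P.
Supply slope: (144 − 186)/(78 − 85) = 6, so Qs = 6P − 324.
Without the tax, 523 − 5P = 6P − 324 gives 11P = 847, so P* = $77 and Q* = 138.
With the tax collected from sellers, supply shifts: Qs = 6(P − 5.5) − 324.
New equilibrium: buyers pay $80, sellers receive $74.5, Q = 123. (Wedge: Pb − Ps = 5.5.)
Burden on buyers: $3; on sellers: $2.5. (They sum to $5.5.)
The less price-elastic side of the market bears the larger share of a per-unit tax.

Buyers bear $3 per ticket; sellers bear $2.5 per ticket.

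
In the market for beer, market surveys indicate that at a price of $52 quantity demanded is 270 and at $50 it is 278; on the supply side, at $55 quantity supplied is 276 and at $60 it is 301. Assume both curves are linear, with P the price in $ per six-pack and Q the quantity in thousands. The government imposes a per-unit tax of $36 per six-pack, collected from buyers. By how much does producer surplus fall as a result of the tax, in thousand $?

Producer surplus falls by $3616 thousand.

Demand slope: (278 − 270)/(50 − 52) = -4, so Qd = 478 − 4P.
Supply slope: (301 − 276)/(60 − 55) = 5, so Qs = 5P + 1.
Before the tax: set 478 − 4P = 5P + 1 → P* = $53, Q* = 266.
With the tax collected from buyers, demand (in seller-price terms) shifts: Qd = 478 − 4(P + 36).
New equilibrium: buyers pay $73, producers receive $37, Q = 186. (Wedge: Pb − Ps = 36.)
ΔPS is the trapezoid between Q = 186 and Q = 266 of height $16: ½ · (266 + 186) · 16 = $3616.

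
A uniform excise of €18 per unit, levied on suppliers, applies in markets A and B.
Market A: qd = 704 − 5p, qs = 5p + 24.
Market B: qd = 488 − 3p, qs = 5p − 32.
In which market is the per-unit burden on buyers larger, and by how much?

Market B, by €2.25.

Market A: pre-tax p* = €68, q* = 364; post-tax q = 319; per-unit burden on buyers = €9.
Market B: pre-tax p* = €65, q* = 293; post-tax q = 259.25; per-unit burden on buyers = €11.25.
Difference: €9 vs €11.25 → market B is larger by €2.25.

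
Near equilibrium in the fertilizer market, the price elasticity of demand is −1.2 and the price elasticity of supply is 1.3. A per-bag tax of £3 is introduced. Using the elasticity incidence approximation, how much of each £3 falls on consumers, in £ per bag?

Consumers bear ≈ £1.56 per bag.

Incidence ratio: consumers' share ≈ εs / (εs + |εd|) = 1.3 / (1.3 + 1.2) = 0.52.
So consumers bear ≈ 0.52 × £3 = £1.56; suppliers bear £1.44.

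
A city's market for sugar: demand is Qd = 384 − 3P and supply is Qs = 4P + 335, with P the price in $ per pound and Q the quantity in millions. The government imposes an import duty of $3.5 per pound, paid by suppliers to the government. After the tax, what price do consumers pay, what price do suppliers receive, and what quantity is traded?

Without the tax, 384 − 3P = 4P + 335 gives 7P = 49, so P* = $7 and Q* = 363.
With the tax collected from suppliers, supply shifts: Qs = 4(P − 3.5) + 335.
New equilibrium: consumers pay $9, suppliers receive $5.5, Q = 357. (Wedge: Pb − Ps = 3.5.)
The less price-elastic side of the market bears the larger share of a per-unit tax.

Consumers pay $9; suppliers receive $5.5; quantity = 357.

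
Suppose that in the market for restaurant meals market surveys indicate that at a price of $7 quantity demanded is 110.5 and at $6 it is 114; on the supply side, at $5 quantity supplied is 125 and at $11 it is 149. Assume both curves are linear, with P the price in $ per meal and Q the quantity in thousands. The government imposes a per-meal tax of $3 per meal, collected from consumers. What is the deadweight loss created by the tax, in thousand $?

Demand slope: (114 − 110.5)/(6 − 7) = -3.5, so Qd = 135 − 3.5P.
Supply slope: (149 − 125)/(11 − 5) = 4, so Qs = 4P + 105.
Without the tax, 135 − 3.5P = 4P + 105 gives 7.5P = 30, so P* = $4 and Q* = 121.
With the tax collected from consumers, demand (in seller-price terms) shifts: Qd = 135 − 3.5(P + 3).
Solving gives Q = 115.4 with consumers paying $5.6 and producers receiving $2.6 (the $3 wedge).
Quantity falls by |ΔQ| = |121 − 115.4| = 5.6.
DWL = ½ · t · |ΔQ| = ½ · 3 · 5.6 = $8.4.

Deadweight loss = $8.4 thousand.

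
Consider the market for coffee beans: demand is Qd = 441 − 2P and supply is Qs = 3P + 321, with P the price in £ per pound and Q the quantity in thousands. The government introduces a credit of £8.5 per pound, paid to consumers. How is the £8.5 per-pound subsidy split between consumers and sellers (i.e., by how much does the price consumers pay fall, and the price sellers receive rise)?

Consumers gain £5.1 per pound; sellers gain £3.4 per pound.

Before the subsidy: set 441 − 2P = 3P + 321 → P* = £24, Q* = 393.
With a per-unit subsidy paid to consumers, each effectively pays P − 8.5, so demand becomes Qd = 441 − 2(P − 8.5).
Solving gives Q = 403.2 with consumers paying £18.9 and sellers receiving £27.4 (the £8.5 wedge).
Gain to consumers: £5.1; to sellers: £3.4. (They sum to £8.5.)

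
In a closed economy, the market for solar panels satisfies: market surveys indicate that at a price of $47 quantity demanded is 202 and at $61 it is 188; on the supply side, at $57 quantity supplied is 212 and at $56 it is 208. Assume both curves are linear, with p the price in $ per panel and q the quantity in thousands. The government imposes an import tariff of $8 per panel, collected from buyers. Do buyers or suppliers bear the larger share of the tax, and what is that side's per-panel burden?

Buyers bear the larger share: $6.4 per panel.

Demand slope: (188 − 202)/(61 − 47) = -1, so qd = 249 − p.
Supply slope: (208 − 212)/(56 − 57) = 4, so qs = 4p − 16.
Before the tax: set 249 − p = 4p − 16 → p* = $53, q* = 196.
With the tax collected from buyers, demand (in seller-price terms) shifts: qd = 249 − (p + 8).
New equilibrium: buyers pay $59.4, suppliers receive $51.4, q = 189.6. (Wedge: pb − ps = 8.)
Per-panel burden: buyers $6.4, suppliers $1.6.
Buyers take the larger share because demand is less price-elastic here (demand slope 1 vs supply slope 4).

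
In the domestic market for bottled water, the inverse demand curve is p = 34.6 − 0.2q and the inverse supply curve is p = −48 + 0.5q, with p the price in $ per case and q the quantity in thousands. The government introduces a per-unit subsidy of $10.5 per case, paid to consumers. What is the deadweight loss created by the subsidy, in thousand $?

Deadweight loss = $78.75 thousand.

Inverting to q(p) form: qd = 173 − 5p; qs = 2p + 96.
Before the subsidy: set 173 − 5p = 2p + 96 → p* = $11, q* = 118.
With a per-unit subsidy paid to consumers, each effectively pays p − 10.5, so demand becomes qd = 173 − 5(p − 10.5).
New equilibrium: consumers pay $8, suppliers receive $18.5, q = 133. (Wedge: pb − ps = −10.5.)
Quantity rises by |ΔQ| = |118 − 133| = 15.
DWL = ½ · t · |ΔQ| = ½ · 10.5 · 15 = $78.75.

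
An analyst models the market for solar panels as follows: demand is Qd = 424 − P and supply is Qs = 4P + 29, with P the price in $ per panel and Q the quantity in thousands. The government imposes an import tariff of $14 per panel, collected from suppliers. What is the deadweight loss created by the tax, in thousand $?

Without the tax, 424 − P = 4P + 29 gives 5P = 395, so P* = $79 and Q* = 345.
With the tax collected from suppliers, supply shifts: Qs = 4(P − 14) + 29.
Solving gives Q = 333.8 with consumers paying $90.2 and suppliers receiving $76.2 (the $14 wedge).
Quantity falls by |ΔQ| = |345 − 333.8| = 11.2.
DWL = ½ · t · |ΔQ| = ½ · 14 · 11.2 = $78.4.

Deadweight loss = $78.4 thousand.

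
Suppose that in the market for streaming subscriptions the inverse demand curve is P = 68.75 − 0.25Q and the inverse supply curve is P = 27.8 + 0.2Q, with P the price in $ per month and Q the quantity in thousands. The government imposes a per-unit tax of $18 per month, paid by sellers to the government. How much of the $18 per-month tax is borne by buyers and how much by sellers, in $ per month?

Inverting to Q(P) form: Qd = 275 − 4P; Qs = 5P − 139.
Without the tax, 275 − 4P = 5P − 139 gives 9P = 414, so P* = $46 and Q* = 91.
With the tax collected from sellers, supply shifts: Qs = 5(P − 18) − 139.
Solving gives Q = 51 with buyers paying $56 and sellers receiving $38 (the $18 wedge).
Burden on buyers: $10; on sellers: $8. (They sum to $18.)

Buyers bear $10 per month; sellers bear $8 per month.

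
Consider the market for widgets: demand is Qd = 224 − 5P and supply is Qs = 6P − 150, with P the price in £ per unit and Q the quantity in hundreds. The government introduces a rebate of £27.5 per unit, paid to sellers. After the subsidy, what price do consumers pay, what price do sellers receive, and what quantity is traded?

Before the subsidy: set 224 − 5P = 6P − 150 → P* = £34, Q* = 54.
With a per-unit subsidy paid to sellers, each receives P + 27.5 per unit sold, so supply becomes Qs = 6(P + 27.5) − 150.
Solving gives Q = 129 with consumers paying £19 and sellers receiving £46.5 (the £27.5 wedge).

Consumers pay £19; sellers receive £46.5; quantity = 129.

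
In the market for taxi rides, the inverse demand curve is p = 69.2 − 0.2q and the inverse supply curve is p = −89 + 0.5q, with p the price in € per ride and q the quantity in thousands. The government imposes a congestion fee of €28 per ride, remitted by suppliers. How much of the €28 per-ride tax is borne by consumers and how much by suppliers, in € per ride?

Rewrite in direct form: qd = 346 − 5p and qs = 2p + 178.
Before the tax: set 346 − 5p = 2p + 178 → p* = €24, q* = 226.
With the tax collected from suppliers, supply shifts: qs = 2(p − 28) + 178.
New equilibrium: consumers pay €32, suppliers receive €4, q = 186. (Wedge: pb − ps = 28.)
Burden on consumers: €8; on suppliers: €20. (They sum to €28.)
The less price-elastic side of the market bears the larger share of a per-unit tax.

Consumers bear €8 per ride; suppliers bear €20 per ride.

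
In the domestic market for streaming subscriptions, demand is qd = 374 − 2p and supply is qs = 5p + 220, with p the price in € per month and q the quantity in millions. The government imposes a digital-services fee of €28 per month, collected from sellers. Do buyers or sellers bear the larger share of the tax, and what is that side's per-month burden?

Buyers bear the larger share: €20 per month.

Before the tax: set 374 − 2p = 5p + 220 → p* = €22, q* = 330.
With the tax collected from sellers, supply shifts: qs = 5(p − 28) + 220.
Solving gives q = 290 with buyers paying €42 and sellers receiving €14 (the €28 wedge).
Per-month burden: buyers €20, sellers €8.
Buyers take the larger share because demand is less price-elastic here (demand slope 2 vs supply slope 5).
The less price-elastic side of the market bears the larger share of a per-unit tax.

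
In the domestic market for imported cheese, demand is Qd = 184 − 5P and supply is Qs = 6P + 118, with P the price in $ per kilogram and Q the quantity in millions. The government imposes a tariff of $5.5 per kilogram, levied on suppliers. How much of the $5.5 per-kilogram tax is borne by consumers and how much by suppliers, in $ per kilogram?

Without the tax, 184 − 5P = 6P + 118 gives 11P = 66, so P* = $6 and Q* = 154.
With the tax collected from suppliers, supply shifts: Qs = 6(P − 5.5) + 118.
Solving gives Q = 139 with consumers paying $9 and suppliers receiving $3.5 (the $5.5 wedge).
Burden on consumers: $3; on suppliers: $2.5. (They sum to $5.5.)

Consumers bear $3 per kilogram; suppliers bear $2.5 per kilogram.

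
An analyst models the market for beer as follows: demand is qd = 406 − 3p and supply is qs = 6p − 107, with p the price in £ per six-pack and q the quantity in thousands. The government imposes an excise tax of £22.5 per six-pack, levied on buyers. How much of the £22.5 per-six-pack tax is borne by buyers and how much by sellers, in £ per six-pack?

Without the tax, 406 − 3p = 6p − 107 gives 9p = 513, so p* = £57 and q* = 235.
With the tax collected from buyers, demand (in seller-price terms) shifts: qd = 406 − 3(p + 22.5).
Solving gives q = 190 with buyers paying £72 and sellers receiving £49.5 (the £22.5 wedge).
Burden on buyers: £15; on sellers: £7.5. (They sum to £22.5.)
The less price-elastic side of the market bears the larger share of a per-unit tax.

Buyers bear £15 per six-pack; sellers bear £7.5 per six-pack.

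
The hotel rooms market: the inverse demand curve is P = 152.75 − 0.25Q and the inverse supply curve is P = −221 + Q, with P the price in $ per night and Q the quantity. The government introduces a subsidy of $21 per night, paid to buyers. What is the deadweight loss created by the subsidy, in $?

Inverting to Q(P) form: Qd = 611 − 4P; Qs = P + 221.
Before the subsidy: set 611 − 4P = P + 221 → P* = $78, Q* = 299.
With a per-unit subsidy paid to buyers, each effectively pays P − 21, so demand becomes Qd = 611 − 4(P − 21).
New equilibrium: buyers pay $73.8, suppliers receive $94.8, Q = 315.8. (Wedge: Pb − Ps = −21.)
Quantity rises by |ΔQ| = |299 − 315.8| = 16.8.
DWL = ½ · t · |ΔQ| = ½ · 21 · 16.8 = $176.4.

Deadweight loss = $176.4.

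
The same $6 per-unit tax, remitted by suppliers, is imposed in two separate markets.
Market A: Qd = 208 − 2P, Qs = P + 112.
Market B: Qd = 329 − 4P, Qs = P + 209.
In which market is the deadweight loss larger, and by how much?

Market B, by $2.4.

Market A: pre-tax P* = $32, Q* = 144; post-tax Q = 140; deadweight loss = $12.
Market B: pre-tax P* = $24, Q* = 233; post-tax Q = 228.2; deadweight loss = $14.4.
Difference: $12 vs $14.4 → market B is larger by $2.4.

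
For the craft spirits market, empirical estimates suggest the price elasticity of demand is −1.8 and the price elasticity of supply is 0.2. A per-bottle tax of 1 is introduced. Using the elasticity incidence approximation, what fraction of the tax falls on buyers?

Buyers' share ≈ 0.1.

Incidence ratio: buyers' share ≈ εs / (εs + |εd|) = 0.2 / (0.2 + 1.8) = 0.1.
Supply is the less elastic side, so buyers bear the smaller share.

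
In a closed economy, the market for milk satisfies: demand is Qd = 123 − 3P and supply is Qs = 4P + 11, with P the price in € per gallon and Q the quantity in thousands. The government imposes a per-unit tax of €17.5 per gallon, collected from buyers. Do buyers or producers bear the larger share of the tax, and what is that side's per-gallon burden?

Without the tax, 123 − 3P = 4P + 11 gives 7P = 112, so P* = €16 and Q* = 75.
With the tax collected from buyers, demand (in seller-price terms) shifts: Qd = 123 − 3(P + 17.5).
Solving gives Q = 45 with buyers paying €26 and producers receiving €8.5 (the €17.5 wedge).
Per-gallon burden: buyers €10, producers €7.5.
Buyers take the larger share because demand is less price-elastic here (demand slope 3 vs supply slope 4).
The less price-elastic side of the market bears the larger share of a per-unit tax.

Buyers bear the larger share: €10 per gallon.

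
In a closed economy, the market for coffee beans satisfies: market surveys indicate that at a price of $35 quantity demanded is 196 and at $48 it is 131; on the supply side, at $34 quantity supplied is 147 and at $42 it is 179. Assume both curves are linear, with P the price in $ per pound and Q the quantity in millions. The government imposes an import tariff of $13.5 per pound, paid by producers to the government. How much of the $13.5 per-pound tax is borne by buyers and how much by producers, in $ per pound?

Buyers bear $6 per pound; producers bear $7.5 per pound.

Demand slope: (131 − 196)/(48 − 35) = -5, so Qd = 371 − 5P.
Supply slope: (179 − 147)/(42 − 34) = 4, so Qs = 4P + 11.
Without the tax, 371 − 5P = 4P + 11 gives 9P = 360, so P* = $40 and Q* = 171.
With the tax collected from producers, supply shifts: Qs = 4(P − 13.5) + 11.
Solving gives Q = 141 with buyers paying $46 and producers receiving $32.5 (the $13.5 wedge).
Burden on buyers: $6; on producers: $7.5. (They sum to $13.5.)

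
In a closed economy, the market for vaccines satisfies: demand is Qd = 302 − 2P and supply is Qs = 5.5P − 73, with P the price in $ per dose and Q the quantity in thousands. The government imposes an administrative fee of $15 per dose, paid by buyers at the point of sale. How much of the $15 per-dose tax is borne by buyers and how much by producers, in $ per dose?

Buyers bear $11 per dose; producers bear $4 per dose.

Without the tax, 302 − 2P = 5.5P − 73 gives 7.5P = 375, so P* = $50 and Q* = 202.
With the tax collected from buyers, demand (in seller-price terms) shifts: Qd = 302 − 2(P + 15).
Solving gives Q = 180 with buyers paying $61 and producers receiving $46 (the $15 wedge).
Burden on buyers: $11; on producers: $4. (They sum to $15.)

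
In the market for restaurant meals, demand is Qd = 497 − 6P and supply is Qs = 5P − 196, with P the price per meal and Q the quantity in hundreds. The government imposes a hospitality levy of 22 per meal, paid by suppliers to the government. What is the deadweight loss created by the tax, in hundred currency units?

Deadweight loss = 660 hundred.

Without the tax, 497 − 6P = 5P − 196 gives 11P = 693, so P* = 63 and Q* = 119.
With the tax collected from suppliers, supply shifts: Qs = 5(P − 22) − 196.
Solving gives Q = 59 with consumers paying 73 and suppliers receiving 51 (the 22 wedge).
Quantity falls by |ΔQ| = |119 − 59| = 60.
DWL = ½ · t · |ΔQ| = ½ · 22 · 60 = 660.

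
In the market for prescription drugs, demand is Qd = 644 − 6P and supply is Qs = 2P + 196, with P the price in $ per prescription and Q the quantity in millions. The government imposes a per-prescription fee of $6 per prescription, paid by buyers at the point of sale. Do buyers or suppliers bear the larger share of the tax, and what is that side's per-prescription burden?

Without the tax, 644 − 6P = 2P + 196 gives 8P = 448, so P* = $56 and Q* = 308.
With the tax collected from buyers, demand (in seller-price terms) shifts: Qd = 644 − 6(P + 6).
Solving gives Q = 299 with buyers paying $57.5 and suppliers receiving $51.5 (the $6 wedge).
Per-prescription burden: buyers $1.5, suppliers $4.5.
Suppliers take the larger share because supply is less price-elastic here (demand slope 6 vs supply slope 2).

Suppliers bear the larger share: $4.5 per prescription.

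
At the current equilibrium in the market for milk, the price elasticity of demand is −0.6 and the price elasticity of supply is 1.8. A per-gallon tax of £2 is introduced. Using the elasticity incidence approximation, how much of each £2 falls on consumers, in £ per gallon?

Incidence ratio: consumers' share ≈ εs / (εs + |εd|) = 1.8 / (1.8 + 0.6) = 0.75.
So consumers bear ≈ 0.75 × £2 = £1.5; suppliers bear £0.5.

Consumers bear ≈ £1.5 per gallon.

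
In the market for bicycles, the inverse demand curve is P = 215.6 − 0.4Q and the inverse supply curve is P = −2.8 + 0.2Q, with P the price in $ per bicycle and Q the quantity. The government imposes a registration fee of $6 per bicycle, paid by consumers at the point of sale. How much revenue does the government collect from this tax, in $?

Tax revenue = $2124.

Inverting to Q(P) form: Qd = 539 − 2.5P; Qs = 5P + 14.
Before the tax: set 539 − 2.5P = 5P + 14 → P* = $70, Q* = 364.
With the tax collected from consumers, demand (in seller-price terms) shifts: Qd = 539 − 2.5(P + 6).
New equilibrium: consumers pay $74, producers receive $68, Q = 354. (Wedge: Pb − Ps = 6.)
Revenue = t · Q = 6 · 354 = $2124.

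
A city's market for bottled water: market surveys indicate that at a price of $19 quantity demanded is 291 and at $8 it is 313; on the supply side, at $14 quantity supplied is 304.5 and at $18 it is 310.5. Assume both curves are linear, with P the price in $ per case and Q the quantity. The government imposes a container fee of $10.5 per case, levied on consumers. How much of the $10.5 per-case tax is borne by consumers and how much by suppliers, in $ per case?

Consumers bear $4.5 per case; suppliers bear $6 per case.

Demand slope: (313 − 291)/(8 − 19) = -2, so Qd = 329 − 2P.
Supply slope: (310.5 − 304.5)/(18 − 14) = 1.5, so Qs = 1.5P + 283.5.
Without the tax, 329 − 2P = 1.5P + 283.5 gives 3.5P = 45.5, so P* = $13 and Q* = 303.
With the tax collected from consumers, demand (in seller-price terms) shifts: Qd = 329 − 2(P + 10.5).
Solving gives Q = 294 with consumers paying $17.5 and suppliers receiving $7 (the $10.5 wedge).
Burden on consumers: $4.5; on suppliers: $6. (They sum to $10.5.)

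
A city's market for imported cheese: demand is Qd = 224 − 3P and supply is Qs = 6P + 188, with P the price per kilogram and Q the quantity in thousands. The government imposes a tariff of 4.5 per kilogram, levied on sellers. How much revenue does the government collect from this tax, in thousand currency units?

Before the tax: set 224 − 3P = 6P + 188 → P* = 4, Q* = 212.
With the tax collected from sellers, supply shifts: Qs = 6(P − 4.5) + 188.
Solving gives Q = 203 with buyers paying 7 and sellers receiving 2.5 (the 4.5 wedge).
Revenue = t · Q = 4.5 · 203 = 913.5.

Tax revenue = 913.5 thousand.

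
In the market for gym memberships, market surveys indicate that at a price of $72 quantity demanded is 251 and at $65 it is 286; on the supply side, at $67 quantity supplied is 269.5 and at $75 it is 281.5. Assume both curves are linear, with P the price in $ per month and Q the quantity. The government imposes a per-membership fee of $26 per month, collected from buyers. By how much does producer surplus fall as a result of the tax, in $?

Producer surplus falls by $5120.

Demand slope: (286 − 251)/(65 − 72) = -5, so Qd = 611 − 5P.
Supply slope: (281.5 − 269.5)/(75 − 67) = 1.5, so Qs = 1.5P + 169.
Without the tax, 611 − 5P = 1.5P + 169 gives 6.5P = 442, so P* = $68 and Q* = 271.
With the tax collected from buyers, demand (in seller-price terms) shifts: Qd = 611 − 5(P + 26).
New equilibrium: buyers pay $74, suppliers receive $48, Q = 241. (Wedge: Pb − Ps = 26.)
ΔPS is the trapezoid between Q = 241 and Q = 271 of height $20: ½ · (271 + 241) · 20 = $5120.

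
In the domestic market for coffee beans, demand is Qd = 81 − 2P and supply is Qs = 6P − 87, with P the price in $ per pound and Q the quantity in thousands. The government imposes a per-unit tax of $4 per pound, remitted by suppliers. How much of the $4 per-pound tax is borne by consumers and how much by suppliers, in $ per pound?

Before the tax: set 81 − 2P = 6P − 87 → P* = $21, Q* = 39.
With the tax collected from suppliers, supply shifts: Qs = 6(P − 4) − 87.
Solving gives Q = 33 with consumers paying $24 and suppliers receiving $20 (the $4 wedge).
Burden on consumers: $3; on suppliers: $1. (They sum to $4.)
The less price-elastic side of the market bears the larger share of a per-unit tax.

Consumers bear $3 per pound; suppliers bear $1 per pound.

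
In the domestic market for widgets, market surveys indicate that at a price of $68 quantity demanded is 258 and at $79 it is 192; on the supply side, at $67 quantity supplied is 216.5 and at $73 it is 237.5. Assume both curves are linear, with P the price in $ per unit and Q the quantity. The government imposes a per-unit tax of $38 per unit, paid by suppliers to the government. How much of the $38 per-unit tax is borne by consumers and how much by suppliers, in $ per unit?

Consumers bear $14 per unit; suppliers bear $24 per unit.

Demand slope: (192 − 258)/(79 − 68) = -6, so Qd = 666 − 6P.
Supply slope: (237.5 − 216.5)/(73 − 67) = 3.5, so Qs = 3.5P − 18.
Without the tax, 666 − 6P = 3.5P − 18 gives 9.5P = 684, so P* = $72 and Q* = 234.
With the tax collected from suppliers, supply shifts: Qs = 3.5(P − 38) − 18.
Solving gives Q = 150 with consumers paying $86 and suppliers receiving $48 (the $38 wedge).
Burden on consumers: $14; on suppliers: $24. (They sum to $38.)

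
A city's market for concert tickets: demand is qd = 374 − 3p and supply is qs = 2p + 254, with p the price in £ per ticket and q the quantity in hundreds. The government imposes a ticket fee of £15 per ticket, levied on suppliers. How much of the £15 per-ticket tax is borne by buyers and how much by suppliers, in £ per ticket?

Buyers bear £6 per ticket; suppliers bear £9 per ticket.

Before the tax: set 374 − 3p = 2p + 254 → p* = £24, q* = 302.
With the tax collected from suppliers, supply shifts: qs = 2(p − 15) + 254.
New equilibrium: buyers pay £30, suppliers receive £15, q = 284. (Wedge: pb − ps = 15.)
Burden on buyers: £6; on suppliers: £9. (They sum to £15.)
The less price-elastic side of the market bears the larger share of a per-unit tax.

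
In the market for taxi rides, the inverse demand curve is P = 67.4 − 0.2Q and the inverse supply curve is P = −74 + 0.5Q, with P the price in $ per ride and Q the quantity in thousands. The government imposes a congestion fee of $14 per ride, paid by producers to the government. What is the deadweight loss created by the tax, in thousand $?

Deadweight loss = $140 thousand.

Rewrite in direct form: Qd = 337 − 5P and Qs = 2P + 148.
Before the tax: set 337 − 5P = 2P + 148 → P* = $27, Q* = 202.
With the tax collected from producers, supply shifts: Qs = 2(P − 14) + 148.
Solving gives Q = 182 with consumers paying $31 and producers receiving $17 (the $14 wedge).
Quantity falls by |ΔQ| = |202 − 182| = 20.
DWL = ½ · t · |ΔQ| = ½ · 14 · 20 = $140.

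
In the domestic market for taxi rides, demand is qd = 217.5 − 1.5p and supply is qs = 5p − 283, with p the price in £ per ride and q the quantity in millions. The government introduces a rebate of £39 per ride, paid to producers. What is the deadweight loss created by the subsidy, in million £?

Deadweight loss = £877.5 million.

Before the subsidy: set 217.5 − 1.5p = 5p − 283 → p* = £77, q* = 102.
With a per-unit subsidy paid to producers, each receives p + 39 per unit sold, so supply becomes qs = 5(p + 39) − 283.
New equilibrium: buyers pay £47, producers receive £86, q = 147. (Wedge: pb − ps = −39.)
Quantity rises by |ΔQ| = |102 − 147| = 45.
DWL = ½ · t · |ΔQ| = ½ · 39 · 45 = £877.5.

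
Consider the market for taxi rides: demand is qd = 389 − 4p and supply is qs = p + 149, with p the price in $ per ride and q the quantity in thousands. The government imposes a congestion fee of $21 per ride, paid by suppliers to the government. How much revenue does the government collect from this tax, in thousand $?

Tax revenue = $3784.2 thousand.

Before the tax: set 389 − 4p = p + 149 → p* = $48, q* = 197.
With the tax collected from suppliers, supply shifts: qs = (p − 21) + 149.
Solving gives q = 180.2 with buyers paying $52.2 and suppliers receiving $31.2 (the $21 wedge).
Revenue = t · Q = 21 · 180.2 = $3784.2.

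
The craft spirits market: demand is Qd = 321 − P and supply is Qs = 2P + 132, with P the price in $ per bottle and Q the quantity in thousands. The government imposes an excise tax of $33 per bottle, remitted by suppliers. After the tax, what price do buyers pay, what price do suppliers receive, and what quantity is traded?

Buyers pay $85; suppliers receive $52; quantity = 236.

Without the tax, 321 − P = 2P + 132 gives 3P = 189, so P* = $63 and Q* = 258.
With the tax collected from suppliers, supply shifts: Qs = 2(P − 33) + 132.
New equilibrium: buyers pay $85, suppliers receive $52, Q = 236. (Wedge: Pb − Ps = 33.)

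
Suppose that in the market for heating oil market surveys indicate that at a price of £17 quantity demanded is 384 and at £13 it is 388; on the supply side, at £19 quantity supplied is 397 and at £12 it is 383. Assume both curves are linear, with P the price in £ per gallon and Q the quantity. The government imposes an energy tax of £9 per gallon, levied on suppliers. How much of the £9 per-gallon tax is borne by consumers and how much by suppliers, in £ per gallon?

Consumers bear £6 per gallon; suppliers bear £3 per gallon.

Demand slope: (388 − 384)/(13 − 17) = -1, so Qd = 401 − P.
Supply slope: (383 − 397)/(12 − 19) = 2, so Qs = 2P + 359.
Before the tax: set 401 − P = 2P + 359 → P* = £14, Q* = 387.
With the tax collected from suppliers, supply shifts: Qs = 2(P − 9) + 359.
New equilibrium: consumers pay £20, suppliers receive £11, Q = 381. (Wedge: Pb − Ps = 9.)
Burden on consumers: £6; on suppliers: £3. (They sum to £9.)
The less price-elastic side of the market bears the larger share of a per-unit tax.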